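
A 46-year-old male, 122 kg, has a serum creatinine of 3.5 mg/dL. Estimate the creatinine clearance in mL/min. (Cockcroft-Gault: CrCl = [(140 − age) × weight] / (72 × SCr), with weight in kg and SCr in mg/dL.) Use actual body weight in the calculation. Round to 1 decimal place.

CrCl = (140 − 46) × 122 / (72 × 3.5) = 11468.0 / 252.00 ≈ 45.5 mL/min

45.5 mL/min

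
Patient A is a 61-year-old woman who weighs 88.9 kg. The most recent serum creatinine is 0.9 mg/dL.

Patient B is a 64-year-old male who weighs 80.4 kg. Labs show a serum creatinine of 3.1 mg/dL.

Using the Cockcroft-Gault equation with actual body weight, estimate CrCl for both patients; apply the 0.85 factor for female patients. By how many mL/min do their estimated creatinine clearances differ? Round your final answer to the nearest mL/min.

65 mL/min

Patient A: CrCl = (140 − 61) × 88.9 / (72 × 0.9) × 0.85 = 7023.1 / 64.80 × 0.85 ≈ 92.1 mL/min
Patient B: CrCl = (140 − 64) × 80.4 / (72 × 3.1) = 6110.4 / 223.20 ≈ 27.4 mL/min
|92.1 − 27.4| = 64.7 mL/min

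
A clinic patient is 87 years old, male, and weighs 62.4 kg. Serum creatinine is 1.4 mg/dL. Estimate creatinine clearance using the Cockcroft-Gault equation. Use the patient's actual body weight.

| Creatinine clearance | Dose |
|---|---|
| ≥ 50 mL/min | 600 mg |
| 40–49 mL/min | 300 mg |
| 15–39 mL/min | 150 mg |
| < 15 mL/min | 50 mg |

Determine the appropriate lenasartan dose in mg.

150 mg

CrCl = (140 − 87) × 62.4 / (72 × 1.4) = 3307.2 / 100.80 ≈ 32.8 mL/min
CrCl ≈ 33 mL/min → bracket 15–39 mL/min.
Dose for this bracket: 150 mg.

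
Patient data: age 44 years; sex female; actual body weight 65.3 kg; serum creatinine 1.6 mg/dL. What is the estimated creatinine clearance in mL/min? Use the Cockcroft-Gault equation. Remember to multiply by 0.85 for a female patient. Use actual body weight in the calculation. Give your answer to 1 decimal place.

46.3 mL/min

CrCl = (140 − 44) × 65.3 / (72 × 1.6) × 0.85 = 6268.8 / 115.20 × 0.85 ≈ 46.3 mL/min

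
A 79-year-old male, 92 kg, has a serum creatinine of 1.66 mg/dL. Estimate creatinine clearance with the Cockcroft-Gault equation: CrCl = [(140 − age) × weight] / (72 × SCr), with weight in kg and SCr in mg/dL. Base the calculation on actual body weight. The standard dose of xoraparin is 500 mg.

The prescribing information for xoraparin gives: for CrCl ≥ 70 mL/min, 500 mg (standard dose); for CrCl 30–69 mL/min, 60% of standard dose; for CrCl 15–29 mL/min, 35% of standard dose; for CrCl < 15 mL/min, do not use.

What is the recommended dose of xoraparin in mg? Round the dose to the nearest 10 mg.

CrCl = (140 − 79) × 92 / (72 × 1.66) = 5612.0 / 119.52 ≈ 47.0 mL/min
CrCl ≈ 47 mL/min → bracket 30–69 mL/min.
60% of 500 mg = 300 mg

300 mg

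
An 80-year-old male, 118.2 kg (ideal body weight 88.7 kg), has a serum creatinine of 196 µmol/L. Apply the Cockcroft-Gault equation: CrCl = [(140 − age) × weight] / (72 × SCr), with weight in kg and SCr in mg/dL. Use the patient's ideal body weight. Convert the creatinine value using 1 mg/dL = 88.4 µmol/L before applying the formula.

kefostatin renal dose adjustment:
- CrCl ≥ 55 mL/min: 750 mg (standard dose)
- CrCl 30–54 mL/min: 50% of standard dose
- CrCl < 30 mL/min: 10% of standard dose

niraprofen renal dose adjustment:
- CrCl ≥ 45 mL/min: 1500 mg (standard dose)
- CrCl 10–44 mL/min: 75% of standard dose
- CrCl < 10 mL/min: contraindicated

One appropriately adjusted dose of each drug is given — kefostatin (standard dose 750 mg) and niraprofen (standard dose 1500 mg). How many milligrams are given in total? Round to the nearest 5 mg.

SCr = 196 / 88.4 = 2.217 mg/dL
CrCl = (140 − 80) × 88.7 / (72 × 2.217) = 5322.0 / 159.62 ≈ 33.3 mL/min
CrCl ≈ 33 mL/min.
kefostatin: 30–54 mL/min → 50% of 750 mg = 375 mg.
niraprofen: 10–44 mL/min → 75% of 1500 mg = 1125 mg.
Total = 375 + 1125 = 1500 mg.

1500 mg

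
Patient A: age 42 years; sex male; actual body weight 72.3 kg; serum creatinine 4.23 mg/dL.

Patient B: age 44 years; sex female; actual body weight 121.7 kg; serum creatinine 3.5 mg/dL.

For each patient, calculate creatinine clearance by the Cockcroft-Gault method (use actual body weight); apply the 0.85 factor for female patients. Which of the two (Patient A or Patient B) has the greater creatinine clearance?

Patient A: CrCl = (140 − 42) × 72.3 / (72 × 4.23) = 7085.4 / 304.56 ≈ 23.3 mL/min
Patient B: CrCl = (140 − 44) × 121.7 / (72 × 3.5) × 0.85 = 11683.2 / 252.00 × 0.85 ≈ 39.4 mL/min
23.3 vs 39.4 mL/min → Patient B is higher.

Patient B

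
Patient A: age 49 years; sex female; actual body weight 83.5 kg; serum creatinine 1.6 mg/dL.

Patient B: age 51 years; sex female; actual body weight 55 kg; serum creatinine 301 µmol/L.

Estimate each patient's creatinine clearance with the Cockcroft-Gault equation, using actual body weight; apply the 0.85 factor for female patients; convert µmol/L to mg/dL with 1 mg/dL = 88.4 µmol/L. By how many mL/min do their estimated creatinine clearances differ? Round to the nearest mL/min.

39 mL/min

Patient A: CrCl = (140 − 49) × 83.5 / (72 × 1.6) × 0.85 = 7598.5 / 115.20 × 0.85 ≈ 56.1 mL/min
Patient B: SCr = 301 / 88.4 = 3.405 mg/dL
Patient B: CrCl = (140 − 51) × 55 / (72 × 3.405) × 0.85 = 4895.0 / 245.16 × 0.85 ≈ 17.0 mL/min
|56.1 − 17.0| = 39.1 mL/min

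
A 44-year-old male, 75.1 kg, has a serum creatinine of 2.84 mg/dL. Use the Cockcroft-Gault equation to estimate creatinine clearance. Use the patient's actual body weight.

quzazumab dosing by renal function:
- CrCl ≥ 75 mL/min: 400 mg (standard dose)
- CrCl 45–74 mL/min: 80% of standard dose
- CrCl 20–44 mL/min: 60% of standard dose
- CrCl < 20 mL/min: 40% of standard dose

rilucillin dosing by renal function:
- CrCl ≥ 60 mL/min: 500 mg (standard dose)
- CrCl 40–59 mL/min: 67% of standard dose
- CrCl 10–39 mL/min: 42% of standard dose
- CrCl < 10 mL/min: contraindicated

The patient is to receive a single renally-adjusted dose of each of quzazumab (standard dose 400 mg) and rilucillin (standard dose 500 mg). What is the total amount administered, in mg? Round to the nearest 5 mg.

450 mg

CrCl = (140 − 44) × 75.1 / (72 × 2.84) = 7209.6 / 204.48 ≈ 35.3 mL/min
CrCl ≈ 35 mL/min.
quzazumab: 20–44 mL/min → 60% of 400 mg = 240 mg.
rilucillin: 10–39 mL/min → 42% of 500 mg = 210 mg.
Total = 240 + 210 = 450 mg.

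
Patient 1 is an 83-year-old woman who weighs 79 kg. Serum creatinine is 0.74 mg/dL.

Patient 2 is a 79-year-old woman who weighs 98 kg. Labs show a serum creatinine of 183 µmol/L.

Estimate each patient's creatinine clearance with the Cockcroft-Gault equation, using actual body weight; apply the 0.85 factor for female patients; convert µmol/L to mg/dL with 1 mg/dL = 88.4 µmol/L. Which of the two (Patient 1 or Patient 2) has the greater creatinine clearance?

Patient 1: CrCl = (140 − 83) × 79 / (72 × 0.74) × 0.85 = 4503.0 / 53.28 × 0.85 ≈ 71.8 mL/min
Patient 2: SCr = 183 / 88.4 = 2.07 mg/dL
Patient 2: CrCl = (140 − 79) × 98 / (72 × 2.07) × 0.85 = 5978.0 / 149.04 × 0.85 ≈ 34.1 mL/min
71.8 vs 34.1 mL/min → Patient 1 is higher.

Patient 1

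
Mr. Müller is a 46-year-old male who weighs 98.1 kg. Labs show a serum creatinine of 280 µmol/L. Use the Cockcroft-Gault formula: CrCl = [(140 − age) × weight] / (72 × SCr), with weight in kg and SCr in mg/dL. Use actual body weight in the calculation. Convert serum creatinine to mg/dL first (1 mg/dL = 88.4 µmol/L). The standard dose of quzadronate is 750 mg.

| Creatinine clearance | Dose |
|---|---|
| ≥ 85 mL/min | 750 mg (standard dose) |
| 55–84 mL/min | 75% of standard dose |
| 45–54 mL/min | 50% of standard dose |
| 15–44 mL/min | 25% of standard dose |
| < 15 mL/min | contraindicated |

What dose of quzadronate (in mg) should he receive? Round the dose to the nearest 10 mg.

SCr = 280 / 88.4 = 3.167 mg/dL
CrCl = (140 − 46) × 98.1 / (72 × 3.167) = 9221.4 / 228.02 ≈ 40.4 mL/min
CrCl ≈ 40 mL/min → bracket 15–44 mL/min.
25% of 750 mg = 187.5 mg → 190 mg

190 mg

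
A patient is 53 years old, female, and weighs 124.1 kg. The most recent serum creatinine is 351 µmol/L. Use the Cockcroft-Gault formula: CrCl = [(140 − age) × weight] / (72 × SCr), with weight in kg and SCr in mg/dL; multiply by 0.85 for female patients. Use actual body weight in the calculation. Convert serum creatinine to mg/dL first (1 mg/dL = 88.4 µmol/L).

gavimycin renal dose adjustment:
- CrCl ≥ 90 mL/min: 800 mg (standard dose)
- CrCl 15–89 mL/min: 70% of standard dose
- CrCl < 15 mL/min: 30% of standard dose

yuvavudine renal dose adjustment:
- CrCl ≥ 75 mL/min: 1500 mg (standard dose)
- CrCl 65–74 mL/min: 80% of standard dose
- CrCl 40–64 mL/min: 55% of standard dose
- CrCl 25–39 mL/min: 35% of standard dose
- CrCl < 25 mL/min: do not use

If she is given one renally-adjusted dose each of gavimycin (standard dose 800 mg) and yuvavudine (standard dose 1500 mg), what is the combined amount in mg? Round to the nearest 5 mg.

SCr = 351 / 88.4 = 3.971 mg/dL
CrCl = (140 − 53) × 124.1 / (72 × 3.971) × 0.85 = 10796.7 / 285.91 × 0.85 ≈ 32.1 mL/min
CrCl ≈ 32 mL/min.
gavimycin: 15–89 mL/min → 70% of 800 mg = 560 mg.
yuvavudine: 25–39 mL/min → 35% of 1500 mg = 525 mg.
Total = 560 + 525 = 1085 mg.

1085 mg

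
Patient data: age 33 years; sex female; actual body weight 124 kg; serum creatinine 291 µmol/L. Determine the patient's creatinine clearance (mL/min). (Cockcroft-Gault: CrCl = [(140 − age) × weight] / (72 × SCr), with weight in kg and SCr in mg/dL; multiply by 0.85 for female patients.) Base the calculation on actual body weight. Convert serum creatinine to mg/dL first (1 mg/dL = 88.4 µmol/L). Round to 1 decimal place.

47.6 mL/min

SCr = 291 / 88.4 = 3.292 mg/dL
CrCl = (140 − 33) × 124 / (72 × 3.292) × 0.85 = 13268.0 / 237.02 × 0.85 ≈ 47.6 mL/min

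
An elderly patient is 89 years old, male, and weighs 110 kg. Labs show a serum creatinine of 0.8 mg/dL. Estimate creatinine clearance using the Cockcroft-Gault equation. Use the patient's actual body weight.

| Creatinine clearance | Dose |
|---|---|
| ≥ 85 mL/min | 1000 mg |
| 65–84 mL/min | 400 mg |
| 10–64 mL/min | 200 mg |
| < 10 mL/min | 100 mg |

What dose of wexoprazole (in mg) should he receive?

CrCl = (140 − 89) × 110 / (72 × 0.8) = 5610.0 / 57.60 ≈ 97.4 mL/min
CrCl ≈ 97 mL/min → bracket ≥ 85 mL/min.
Dose for this bracket: 1000 mg.

1000 mg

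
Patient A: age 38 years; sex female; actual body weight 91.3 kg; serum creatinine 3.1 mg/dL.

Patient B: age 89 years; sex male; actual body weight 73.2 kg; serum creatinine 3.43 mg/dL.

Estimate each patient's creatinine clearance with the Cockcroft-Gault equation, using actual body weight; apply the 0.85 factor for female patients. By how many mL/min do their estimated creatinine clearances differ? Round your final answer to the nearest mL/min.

20 mL/min

Patient A: CrCl = (140 − 38) × 91.3 / (72 × 3.1) × 0.85 = 9312.6 / 223.20 × 0.85 ≈ 35.5 mL/min
Patient B: CrCl = (140 − 89) × 73.2 / (72 × 3.43) = 3733.2 / 246.96 ≈ 15.1 mL/min
|35.5 − 15.1| = 20.4 mL/min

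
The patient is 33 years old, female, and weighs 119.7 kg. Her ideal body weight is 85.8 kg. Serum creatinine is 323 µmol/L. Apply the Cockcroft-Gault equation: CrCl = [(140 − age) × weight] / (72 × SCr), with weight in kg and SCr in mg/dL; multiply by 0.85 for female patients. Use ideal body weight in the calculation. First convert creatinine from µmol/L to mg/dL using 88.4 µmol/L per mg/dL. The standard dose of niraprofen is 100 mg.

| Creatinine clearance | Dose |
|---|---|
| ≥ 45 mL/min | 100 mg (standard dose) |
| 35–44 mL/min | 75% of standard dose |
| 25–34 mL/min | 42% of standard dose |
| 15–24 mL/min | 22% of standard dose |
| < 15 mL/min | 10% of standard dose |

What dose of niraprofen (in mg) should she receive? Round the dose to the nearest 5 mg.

SCr = 323 / 88.4 = 3.654 mg/dL
CrCl = (140 − 33) × 85.8 / (72 × 3.654) × 0.85 = 9180.6 / 263.09 × 0.85 ≈ 29.7 mL/min
CrCl ≈ 30 mL/min → bracket 25–34 mL/min.
42% of 100 mg = 42 mg → 40 mg

40 mg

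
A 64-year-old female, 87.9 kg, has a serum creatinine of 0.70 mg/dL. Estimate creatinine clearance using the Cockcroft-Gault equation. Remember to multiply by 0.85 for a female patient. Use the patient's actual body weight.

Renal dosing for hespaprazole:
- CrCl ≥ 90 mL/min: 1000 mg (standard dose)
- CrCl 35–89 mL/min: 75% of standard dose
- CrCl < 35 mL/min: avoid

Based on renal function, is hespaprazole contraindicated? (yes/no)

no

CrCl = (140 − 64) × 87.9 / (72 × 0.7) × 0.85 = 6680.4 / 50.40 × 0.85 ≈ 112.7 mL/min
CrCl ≈ 113 mL/min, which is ≥ 35 mL/min.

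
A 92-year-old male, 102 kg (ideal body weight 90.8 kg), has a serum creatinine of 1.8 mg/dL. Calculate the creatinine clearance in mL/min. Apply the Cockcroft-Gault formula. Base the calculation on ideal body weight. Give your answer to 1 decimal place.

33.6 mL/min

CrCl = (140 − 92) × 90.8 / (72 × 1.8) = 4358.4 / 129.60 ≈ 33.6 mL/min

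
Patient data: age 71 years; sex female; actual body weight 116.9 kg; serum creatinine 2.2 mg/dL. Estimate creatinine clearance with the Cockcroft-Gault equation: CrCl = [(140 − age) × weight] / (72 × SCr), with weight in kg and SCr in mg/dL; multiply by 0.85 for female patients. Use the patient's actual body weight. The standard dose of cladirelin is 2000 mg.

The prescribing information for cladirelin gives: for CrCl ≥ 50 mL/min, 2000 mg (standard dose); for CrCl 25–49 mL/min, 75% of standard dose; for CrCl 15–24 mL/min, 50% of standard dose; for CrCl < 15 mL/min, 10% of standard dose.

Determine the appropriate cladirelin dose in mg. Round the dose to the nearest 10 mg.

CrCl = (140 − 71) × 116.9 / (72 × 2.2) × 0.85 = 8066.1 / 158.40 × 0.85 ≈ 43.3 mL/min
CrCl ≈ 43 mL/min → bracket 25–49 mL/min.
75% of 2000 mg = 1500 mg

1500 mg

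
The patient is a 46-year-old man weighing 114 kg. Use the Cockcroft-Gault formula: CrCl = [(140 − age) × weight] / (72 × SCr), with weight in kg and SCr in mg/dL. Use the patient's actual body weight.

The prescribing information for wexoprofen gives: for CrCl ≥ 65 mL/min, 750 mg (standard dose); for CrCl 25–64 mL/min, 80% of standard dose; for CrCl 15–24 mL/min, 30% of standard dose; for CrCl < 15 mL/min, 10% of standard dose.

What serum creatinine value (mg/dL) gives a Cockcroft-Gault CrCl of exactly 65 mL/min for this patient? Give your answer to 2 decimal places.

2.29 mg/dL

Standard dose requires CrCl ≥ 65 mL/min.
Set (140 − 46) × 114 / (72 × SCr) = 65
SCr = (140 − 46) × 114 / (72 × 65) = 2.290 mg/dL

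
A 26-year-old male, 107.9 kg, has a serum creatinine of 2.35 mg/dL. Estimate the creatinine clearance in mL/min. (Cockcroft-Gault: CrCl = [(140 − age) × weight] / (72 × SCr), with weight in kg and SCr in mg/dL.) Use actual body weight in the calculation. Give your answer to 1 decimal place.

CrCl = (140 − 26) × 107.9 / (72 × 2.35) = 12300.6 / 169.20 ≈ 72.7 mL/min

72.7 mL/min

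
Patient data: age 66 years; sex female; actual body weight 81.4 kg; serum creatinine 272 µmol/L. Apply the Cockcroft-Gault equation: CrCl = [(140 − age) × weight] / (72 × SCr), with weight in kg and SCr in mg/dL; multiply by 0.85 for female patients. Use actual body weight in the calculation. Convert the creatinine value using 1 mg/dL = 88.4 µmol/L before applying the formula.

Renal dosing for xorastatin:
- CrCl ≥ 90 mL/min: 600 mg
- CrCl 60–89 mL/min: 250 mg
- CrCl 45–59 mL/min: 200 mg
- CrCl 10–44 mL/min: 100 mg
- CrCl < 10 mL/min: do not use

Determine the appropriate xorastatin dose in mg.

100 mg

SCr = 272 / 88.4 = 3.077 mg/dL
CrCl = (140 − 66) × 81.4 / (72 × 3.077) × 0.85 = 6023.6 / 221.54 × 0.85 ≈ 23.1 mL/min
CrCl ≈ 23 mL/min → bracket 10–44 mL/min.
Dose for this bracket: 100 mg.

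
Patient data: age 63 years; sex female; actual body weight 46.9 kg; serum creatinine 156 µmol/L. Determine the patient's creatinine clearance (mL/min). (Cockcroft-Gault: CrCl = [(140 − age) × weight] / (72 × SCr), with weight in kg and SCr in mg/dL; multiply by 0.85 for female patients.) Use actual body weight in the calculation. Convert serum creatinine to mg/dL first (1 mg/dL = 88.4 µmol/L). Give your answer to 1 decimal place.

24.2 mL/min

SCr = 156 / 88.4 = 1.765 mg/dL
CrCl = (140 − 63) × 46.9 / (72 × 1.765) × 0.85 = 3611.3 / 127.08 × 0.85 ≈ 24.2 mL/min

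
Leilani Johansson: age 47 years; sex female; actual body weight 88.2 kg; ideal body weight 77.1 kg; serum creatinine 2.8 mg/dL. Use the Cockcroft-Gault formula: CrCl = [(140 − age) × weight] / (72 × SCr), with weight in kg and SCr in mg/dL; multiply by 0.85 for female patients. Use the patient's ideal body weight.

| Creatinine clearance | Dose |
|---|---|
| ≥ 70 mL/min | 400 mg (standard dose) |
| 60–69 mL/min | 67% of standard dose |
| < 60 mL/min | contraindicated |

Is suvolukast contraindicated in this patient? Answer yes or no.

CrCl = (140 − 47) × 77.1 / (72 × 2.8) × 0.85 = 7170.3 / 201.60 × 0.85 ≈ 30.2 mL/min
CrCl ≈ 30 mL/min, which is < 60 mL/min.

yes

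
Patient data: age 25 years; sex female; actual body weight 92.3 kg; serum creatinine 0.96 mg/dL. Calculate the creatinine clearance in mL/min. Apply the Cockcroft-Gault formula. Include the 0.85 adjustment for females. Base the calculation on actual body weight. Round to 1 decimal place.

CrCl = (140 − 25) × 92.3 / (72 × 0.96) × 0.85 = 10614.5 / 69.12 × 0.85 ≈ 130.5 mL/min

130.5 mL/min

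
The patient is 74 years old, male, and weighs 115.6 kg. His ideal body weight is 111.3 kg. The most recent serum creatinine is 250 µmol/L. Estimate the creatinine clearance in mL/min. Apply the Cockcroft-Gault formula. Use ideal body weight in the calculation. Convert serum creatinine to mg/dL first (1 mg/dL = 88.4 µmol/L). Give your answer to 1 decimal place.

36.1 mL/min

SCr = 250 / 88.4 = 2.828 mg/dL
CrCl = (140 − 74) × 111.3 / (72 × 2.828) = 7345.8 / 203.62 ≈ 36.1 mL/min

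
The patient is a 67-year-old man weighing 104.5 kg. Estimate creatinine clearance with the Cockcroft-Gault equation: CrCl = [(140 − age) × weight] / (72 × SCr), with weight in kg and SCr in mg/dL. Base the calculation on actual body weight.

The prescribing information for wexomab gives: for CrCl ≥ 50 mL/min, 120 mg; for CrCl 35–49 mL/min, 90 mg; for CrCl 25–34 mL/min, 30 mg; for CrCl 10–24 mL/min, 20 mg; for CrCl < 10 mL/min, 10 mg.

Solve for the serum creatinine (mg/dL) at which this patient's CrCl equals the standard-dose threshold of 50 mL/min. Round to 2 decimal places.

2.12 mg/dL

Standard dose requires CrCl ≥ 50 mL/min.
Set (140 − 67) × 104.5 / (72 × SCr) = 50
SCr = (140 − 67) × 104.5 / (72 × 50) = 2.119 mg/dL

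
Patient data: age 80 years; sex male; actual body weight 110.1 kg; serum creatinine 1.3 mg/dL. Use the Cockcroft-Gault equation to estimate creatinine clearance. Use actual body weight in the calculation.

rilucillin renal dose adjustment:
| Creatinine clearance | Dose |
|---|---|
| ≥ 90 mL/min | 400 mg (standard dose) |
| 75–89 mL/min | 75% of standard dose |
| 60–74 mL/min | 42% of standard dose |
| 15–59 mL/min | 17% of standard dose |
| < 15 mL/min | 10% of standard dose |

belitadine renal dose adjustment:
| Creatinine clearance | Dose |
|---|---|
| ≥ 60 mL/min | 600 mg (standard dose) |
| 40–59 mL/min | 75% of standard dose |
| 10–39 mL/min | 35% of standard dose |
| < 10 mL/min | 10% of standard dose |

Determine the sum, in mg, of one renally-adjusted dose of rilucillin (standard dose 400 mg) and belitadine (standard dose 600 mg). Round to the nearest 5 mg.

770 mg

CrCl = (140 − 80) × 110.1 / (72 × 1.3) = 6606.0 / 93.60 ≈ 70.6 mL/min
CrCl ≈ 71 mL/min.
rilucillin: 60–74 mL/min → 42% of 400 mg = 168 mg.
belitadine: ≥ 60 mL/min → 100% of 600 mg = 600 mg.
Total = 168 + 600 = 768 mg.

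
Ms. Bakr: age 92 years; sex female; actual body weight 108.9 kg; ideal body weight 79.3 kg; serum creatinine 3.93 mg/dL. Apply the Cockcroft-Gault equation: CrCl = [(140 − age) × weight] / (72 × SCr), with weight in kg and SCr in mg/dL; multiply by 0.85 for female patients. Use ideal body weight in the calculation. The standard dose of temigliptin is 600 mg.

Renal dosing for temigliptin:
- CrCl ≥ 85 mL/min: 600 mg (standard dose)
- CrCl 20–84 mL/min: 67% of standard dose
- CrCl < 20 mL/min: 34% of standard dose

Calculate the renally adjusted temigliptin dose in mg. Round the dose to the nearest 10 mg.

200 mg

CrCl = (140 − 92) × 79.3 / (72 × 3.93) × 0.85 = 3806.4 / 282.96 × 0.85 ≈ 11.4 mL/min
CrCl ≈ 11 mL/min → bracket < 20 mL/min.
34% of 600 mg = 204 mg → 200 mg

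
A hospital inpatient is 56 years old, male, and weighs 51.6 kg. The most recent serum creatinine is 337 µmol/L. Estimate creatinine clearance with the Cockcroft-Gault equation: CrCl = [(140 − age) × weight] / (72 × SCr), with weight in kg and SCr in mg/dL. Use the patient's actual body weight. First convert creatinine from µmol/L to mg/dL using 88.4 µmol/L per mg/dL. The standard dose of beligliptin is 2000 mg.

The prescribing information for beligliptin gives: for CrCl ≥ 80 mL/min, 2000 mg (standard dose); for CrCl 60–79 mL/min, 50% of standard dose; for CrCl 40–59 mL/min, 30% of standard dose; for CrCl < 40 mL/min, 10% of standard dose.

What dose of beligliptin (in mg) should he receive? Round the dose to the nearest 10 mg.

SCr = 337 / 88.4 = 3.812 mg/dL
CrCl = (140 − 56) × 51.6 / (72 × 3.812) = 4334.4 / 274.46 ≈ 15.8 mL/min
CrCl ≈ 16 mL/min → bracket < 40 mL/min.
10% of 2000 mg = 200 mg

200 mg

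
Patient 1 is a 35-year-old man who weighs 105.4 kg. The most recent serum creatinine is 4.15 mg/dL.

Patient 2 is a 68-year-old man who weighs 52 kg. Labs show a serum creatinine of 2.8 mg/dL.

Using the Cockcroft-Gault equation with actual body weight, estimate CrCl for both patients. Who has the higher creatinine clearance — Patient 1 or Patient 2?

Patient 1

Patient 1: CrCl = (140 − 35) × 105.4 / (72 × 4.15) = 11067.0 / 298.80 ≈ 37.0 mL/min
Patient 2: CrCl = (140 − 68) × 52 / (72 × 2.8) = 3744.0 / 201.60 ≈ 18.6 mL/min
37.0 vs 18.6 mL/min → Patient 1 is higher.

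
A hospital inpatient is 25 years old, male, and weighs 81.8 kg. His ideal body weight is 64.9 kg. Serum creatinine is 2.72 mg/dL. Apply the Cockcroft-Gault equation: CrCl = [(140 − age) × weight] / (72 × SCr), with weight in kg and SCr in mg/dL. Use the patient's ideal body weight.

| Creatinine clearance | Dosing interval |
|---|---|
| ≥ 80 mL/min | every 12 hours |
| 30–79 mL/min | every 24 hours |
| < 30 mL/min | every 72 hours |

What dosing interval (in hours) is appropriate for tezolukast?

every 24 hours

CrCl = (140 − 25) × 64.9 / (72 × 2.72) = 7463.5 / 195.84 ≈ 38.1 mL/min
CrCl ≈ 38 mL/min → bracket 30–79 mL/min → every 24 hours.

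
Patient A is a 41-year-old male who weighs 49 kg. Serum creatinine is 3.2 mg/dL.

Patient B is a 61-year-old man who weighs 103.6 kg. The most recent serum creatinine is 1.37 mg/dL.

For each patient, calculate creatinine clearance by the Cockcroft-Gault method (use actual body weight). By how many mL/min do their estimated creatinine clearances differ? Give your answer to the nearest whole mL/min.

Patient A: CrCl = (140 − 41) × 49 / (72 × 3.2) = 4851.0 / 230.40 ≈ 21.1 mL/min
Patient B: CrCl = (140 − 61) × 103.6 / (72 × 1.37) = 8184.4 / 98.64 ≈ 83.0 mL/min
|21.1 − 83.0| = 61.9 mL/min

62 mL/min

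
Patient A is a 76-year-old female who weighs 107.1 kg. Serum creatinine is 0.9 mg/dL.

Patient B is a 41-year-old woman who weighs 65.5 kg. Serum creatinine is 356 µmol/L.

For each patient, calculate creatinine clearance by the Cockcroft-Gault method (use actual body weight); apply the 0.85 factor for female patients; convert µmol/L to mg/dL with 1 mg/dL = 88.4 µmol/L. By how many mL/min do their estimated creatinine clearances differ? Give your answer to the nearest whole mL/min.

Patient A: CrCl = (140 − 76) × 107.1 / (72 × 0.9) × 0.85 = 6854.4 / 64.80 × 0.85 ≈ 89.9 mL/min
Patient B: SCr = 356 / 88.4 = 4.027 mg/dL
Patient B: CrCl = (140 − 41) × 65.5 / (72 × 4.027) × 0.85 = 6484.5 / 289.94 × 0.85 ≈ 19.0 mL/min
|89.9 − 19.0| = 70.9 mL/min

71 mL/min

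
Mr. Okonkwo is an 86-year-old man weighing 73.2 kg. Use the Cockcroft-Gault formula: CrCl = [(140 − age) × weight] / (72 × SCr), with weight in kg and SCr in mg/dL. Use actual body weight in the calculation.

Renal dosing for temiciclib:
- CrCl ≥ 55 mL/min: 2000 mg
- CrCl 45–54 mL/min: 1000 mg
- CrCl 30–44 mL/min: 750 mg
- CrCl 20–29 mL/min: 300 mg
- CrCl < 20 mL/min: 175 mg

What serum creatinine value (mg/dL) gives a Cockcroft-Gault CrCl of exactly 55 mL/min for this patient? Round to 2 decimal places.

1.00 mg/dL

Standard dose requires CrCl ≥ 55 mL/min.
Set (140 − 86) × 73.2 / (72 × SCr) = 55
SCr = (140 − 86) × 73.2 / (72 × 55) = 0.998 mg/dL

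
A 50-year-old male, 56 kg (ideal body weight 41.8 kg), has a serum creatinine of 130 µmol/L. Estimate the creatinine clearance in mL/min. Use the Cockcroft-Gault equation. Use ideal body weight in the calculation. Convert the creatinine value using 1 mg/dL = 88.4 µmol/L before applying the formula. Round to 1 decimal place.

SCr = 130 / 88.4 = 1.471 mg/dL
CrCl = (140 − 50) × 41.8 / (72 × 1.471) = 3762.0 / 105.91 ≈ 35.5 mL/min

35.5 mL/min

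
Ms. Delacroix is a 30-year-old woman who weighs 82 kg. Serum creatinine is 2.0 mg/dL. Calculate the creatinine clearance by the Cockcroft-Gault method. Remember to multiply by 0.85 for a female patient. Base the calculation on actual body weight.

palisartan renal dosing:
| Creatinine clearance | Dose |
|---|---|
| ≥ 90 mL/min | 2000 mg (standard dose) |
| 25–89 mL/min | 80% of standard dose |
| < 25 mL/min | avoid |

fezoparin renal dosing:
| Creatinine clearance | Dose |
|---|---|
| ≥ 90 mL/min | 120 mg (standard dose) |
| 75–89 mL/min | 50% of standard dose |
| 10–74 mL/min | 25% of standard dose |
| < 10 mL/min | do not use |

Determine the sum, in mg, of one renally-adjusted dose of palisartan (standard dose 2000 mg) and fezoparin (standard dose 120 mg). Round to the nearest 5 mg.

1630 mg

CrCl = (140 − 30) × 82 / (72 × 2) × 0.85 = 9020.0 / 144.00 × 0.85 ≈ 53.2 mL/min
CrCl ≈ 53 mL/min.
palisartan: 25–89 mL/min → 80% of 2000 mg = 1600 mg.
fezoparin: 10–74 mL/min → 25% of 120 mg = 30 mg.
Total = 1600 + 30 = 1630 mg.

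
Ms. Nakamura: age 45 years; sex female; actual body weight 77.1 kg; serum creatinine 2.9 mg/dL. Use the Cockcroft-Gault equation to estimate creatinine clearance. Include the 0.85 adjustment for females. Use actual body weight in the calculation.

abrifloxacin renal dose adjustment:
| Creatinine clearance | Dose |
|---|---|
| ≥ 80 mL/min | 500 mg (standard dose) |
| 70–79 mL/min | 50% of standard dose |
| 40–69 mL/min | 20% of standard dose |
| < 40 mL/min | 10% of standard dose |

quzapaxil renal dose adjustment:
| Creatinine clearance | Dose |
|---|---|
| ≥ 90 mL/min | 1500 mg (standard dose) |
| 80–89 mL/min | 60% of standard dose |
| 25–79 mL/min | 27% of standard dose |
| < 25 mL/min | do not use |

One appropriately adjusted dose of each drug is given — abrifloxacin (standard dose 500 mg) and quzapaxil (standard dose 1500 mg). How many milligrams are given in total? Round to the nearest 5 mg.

CrCl = (140 − 45) × 77.1 / (72 × 2.9) × 0.85 = 7324.5 / 208.80 × 0.85 ≈ 29.8 mL/min
CrCl ≈ 30 mL/min.
abrifloxacin: < 40 mL/min → 10% of 500 mg = 50 mg.
quzapaxil: 25–79 mL/min → 27% of 1500 mg = 405 mg.
Total = 50 + 405 = 455 mg.

455 mg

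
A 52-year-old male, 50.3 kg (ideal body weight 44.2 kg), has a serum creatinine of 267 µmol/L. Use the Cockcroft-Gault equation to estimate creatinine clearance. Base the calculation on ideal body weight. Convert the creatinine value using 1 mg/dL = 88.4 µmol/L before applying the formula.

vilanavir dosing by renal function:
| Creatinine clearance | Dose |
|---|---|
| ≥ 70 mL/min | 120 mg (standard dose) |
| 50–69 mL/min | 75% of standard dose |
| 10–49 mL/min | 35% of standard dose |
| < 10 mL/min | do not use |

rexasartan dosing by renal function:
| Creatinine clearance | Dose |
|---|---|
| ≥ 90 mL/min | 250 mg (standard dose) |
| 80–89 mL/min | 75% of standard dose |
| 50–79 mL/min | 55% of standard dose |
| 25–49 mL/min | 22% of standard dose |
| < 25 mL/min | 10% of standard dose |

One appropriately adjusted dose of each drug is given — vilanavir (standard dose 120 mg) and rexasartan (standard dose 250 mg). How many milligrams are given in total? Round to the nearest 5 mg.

SCr = 267 / 88.4 = 3.02 mg/dL
CrCl = (140 − 52) × 44.2 / (72 × 3.02) = 3889.6 / 217.44 ≈ 17.9 mL/min
CrCl ≈ 18 mL/min.
vilanavir: 10–49 mL/min → 35% of 120 mg = 42 mg.
rexasartan: < 25 mL/min → 10% of 250 mg = 25 mg.
Total = 42 + 25 = 67 mg.

65 mg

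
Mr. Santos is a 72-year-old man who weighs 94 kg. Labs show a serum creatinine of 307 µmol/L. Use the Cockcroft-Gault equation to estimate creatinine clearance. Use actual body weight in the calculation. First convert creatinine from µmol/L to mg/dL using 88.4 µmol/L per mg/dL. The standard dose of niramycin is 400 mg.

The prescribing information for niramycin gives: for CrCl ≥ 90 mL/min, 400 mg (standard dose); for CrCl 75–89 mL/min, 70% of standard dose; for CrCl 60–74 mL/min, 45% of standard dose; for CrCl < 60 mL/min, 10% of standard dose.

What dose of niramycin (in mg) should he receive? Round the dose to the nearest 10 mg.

40 mg

SCr = 307 / 88.4 = 3.473 mg/dL
CrCl = (140 − 72) × 94 / (72 × 3.473) = 6392.0 / 250.06 ≈ 25.6 mL/min
CrCl ≈ 26 mL/min → bracket < 60 mL/min.
10% of 400 mg = 40 mg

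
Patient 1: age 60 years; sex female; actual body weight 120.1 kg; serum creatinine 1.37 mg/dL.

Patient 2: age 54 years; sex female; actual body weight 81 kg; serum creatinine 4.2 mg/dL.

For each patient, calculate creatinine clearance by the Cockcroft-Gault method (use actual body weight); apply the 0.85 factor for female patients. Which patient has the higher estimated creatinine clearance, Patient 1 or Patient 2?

Patient 1

Patient 1: CrCl = (140 − 60) × 120.1 / (72 × 1.37) × 0.85 = 9608.0 / 98.64 × 0.85 ≈ 82.8 mL/min
Patient 2: CrCl = (140 − 54) × 81 / (72 × 4.2) × 0.85 = 6966.0 / 302.40 × 0.85 ≈ 19.6 mL/min
82.8 vs 19.6 mL/min → Patient 1 is higher.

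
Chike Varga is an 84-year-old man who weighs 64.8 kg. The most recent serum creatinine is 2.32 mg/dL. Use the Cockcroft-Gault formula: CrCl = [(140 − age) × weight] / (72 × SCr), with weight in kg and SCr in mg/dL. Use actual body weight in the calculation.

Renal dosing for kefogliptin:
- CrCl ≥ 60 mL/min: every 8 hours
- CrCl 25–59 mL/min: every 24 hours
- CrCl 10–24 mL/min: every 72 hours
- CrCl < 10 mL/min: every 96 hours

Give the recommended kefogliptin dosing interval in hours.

every 72 hours

CrCl = (140 − 84) × 64.8 / (72 × 2.32) = 3628.8 / 167.04 ≈ 21.7 mL/min
CrCl ≈ 22 mL/min → bracket 10–24 mL/min → every 72 hours.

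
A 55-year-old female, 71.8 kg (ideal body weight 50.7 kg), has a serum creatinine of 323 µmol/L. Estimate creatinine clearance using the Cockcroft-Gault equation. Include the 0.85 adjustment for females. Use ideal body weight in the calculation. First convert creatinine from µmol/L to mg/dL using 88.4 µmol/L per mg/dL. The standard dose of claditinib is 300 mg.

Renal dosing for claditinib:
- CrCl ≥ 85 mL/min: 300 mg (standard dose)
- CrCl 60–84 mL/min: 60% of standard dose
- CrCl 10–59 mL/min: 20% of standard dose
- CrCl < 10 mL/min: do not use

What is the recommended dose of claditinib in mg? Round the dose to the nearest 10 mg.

60 mg

SCr = 323 / 88.4 = 3.654 mg/dL
CrCl = (140 − 55) × 50.7 / (72 × 3.654) × 0.85 = 4309.5 / 263.09 × 0.85 ≈ 13.9 mL/min
CrCl ≈ 14 mL/min → bracket 10–59 mL/min.
20% of 300 mg = 60 mg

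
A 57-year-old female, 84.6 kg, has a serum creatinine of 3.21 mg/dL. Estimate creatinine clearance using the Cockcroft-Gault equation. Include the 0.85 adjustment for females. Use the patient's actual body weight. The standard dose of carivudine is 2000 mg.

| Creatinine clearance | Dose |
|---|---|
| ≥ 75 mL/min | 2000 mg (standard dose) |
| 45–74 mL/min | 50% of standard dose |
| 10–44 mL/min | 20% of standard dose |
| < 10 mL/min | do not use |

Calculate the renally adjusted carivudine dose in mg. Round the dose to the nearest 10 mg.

CrCl = (140 − 57) × 84.6 / (72 × 3.21) × 0.85 = 7021.8 / 231.12 × 0.85 ≈ 25.8 mL/min
CrCl ≈ 26 mL/min → bracket 10–44 mL/min.
20% of 2000 mg = 400 mg

400 mg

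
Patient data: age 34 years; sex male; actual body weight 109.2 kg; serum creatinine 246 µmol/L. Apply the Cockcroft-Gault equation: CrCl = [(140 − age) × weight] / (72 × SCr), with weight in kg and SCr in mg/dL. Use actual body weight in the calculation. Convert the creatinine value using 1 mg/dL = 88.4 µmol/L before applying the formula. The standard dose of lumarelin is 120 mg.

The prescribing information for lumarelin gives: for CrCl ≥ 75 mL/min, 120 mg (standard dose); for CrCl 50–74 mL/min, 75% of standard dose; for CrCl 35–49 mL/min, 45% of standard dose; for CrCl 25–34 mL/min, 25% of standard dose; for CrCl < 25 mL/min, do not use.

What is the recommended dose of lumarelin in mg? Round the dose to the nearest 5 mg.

90 mg

SCr = 246 / 88.4 = 2.783 mg/dL
CrCl = (140 − 34) × 109.2 / (72 × 2.783) = 11575.2 / 200.38 ≈ 57.8 mL/min
CrCl ≈ 58 mL/min → bracket 50–74 mL/min.
75% of 120 mg = 90 mg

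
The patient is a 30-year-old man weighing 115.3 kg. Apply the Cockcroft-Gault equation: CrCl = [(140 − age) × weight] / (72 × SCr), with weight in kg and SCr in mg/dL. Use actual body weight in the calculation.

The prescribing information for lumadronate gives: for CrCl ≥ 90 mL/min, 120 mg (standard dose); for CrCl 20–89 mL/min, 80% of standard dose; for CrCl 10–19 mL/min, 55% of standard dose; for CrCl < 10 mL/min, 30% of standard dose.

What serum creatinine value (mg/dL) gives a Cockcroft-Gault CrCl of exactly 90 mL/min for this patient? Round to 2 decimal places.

1.96 mg/dL

Standard dose requires CrCl ≥ 90 mL/min.
Set (140 − 30) × 115.3 / (72 × SCr) = 90
SCr = (140 − 30) × 115.3 / (72 × 90) = 1.957 mg/dL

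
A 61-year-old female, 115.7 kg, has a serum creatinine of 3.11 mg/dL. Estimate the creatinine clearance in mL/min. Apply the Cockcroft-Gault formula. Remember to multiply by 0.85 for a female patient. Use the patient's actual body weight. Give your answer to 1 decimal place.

34.7 mL/min

CrCl = (140 − 61) × 115.7 / (72 × 3.11) × 0.85 = 9140.3 / 223.92 × 0.85 ≈ 34.7 mL/min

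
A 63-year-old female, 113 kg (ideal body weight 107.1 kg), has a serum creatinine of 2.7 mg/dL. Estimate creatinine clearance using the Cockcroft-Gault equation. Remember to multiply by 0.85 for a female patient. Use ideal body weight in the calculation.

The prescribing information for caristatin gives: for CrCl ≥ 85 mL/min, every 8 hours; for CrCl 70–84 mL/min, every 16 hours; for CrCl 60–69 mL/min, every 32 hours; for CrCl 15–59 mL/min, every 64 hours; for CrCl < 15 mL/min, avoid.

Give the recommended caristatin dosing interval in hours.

CrCl = (140 − 63) × 107.1 / (72 × 2.7) × 0.85 = 8246.7 / 194.40 × 0.85 ≈ 36.1 mL/min
CrCl ≈ 36 mL/min → bracket 15–59 mL/min → every 64 hours.

every 64 hours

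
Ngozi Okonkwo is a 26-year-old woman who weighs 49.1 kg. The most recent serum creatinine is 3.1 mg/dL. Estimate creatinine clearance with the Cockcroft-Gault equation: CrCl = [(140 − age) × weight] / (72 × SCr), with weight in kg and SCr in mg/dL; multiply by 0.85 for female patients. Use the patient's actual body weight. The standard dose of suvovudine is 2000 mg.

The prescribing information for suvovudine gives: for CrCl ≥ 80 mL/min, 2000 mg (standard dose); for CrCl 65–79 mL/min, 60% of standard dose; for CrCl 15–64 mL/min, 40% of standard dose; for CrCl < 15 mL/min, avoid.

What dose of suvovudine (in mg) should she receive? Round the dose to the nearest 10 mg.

800 mg

CrCl = (140 − 26) × 49.1 / (72 × 3.1) × 0.85 = 5597.4 / 223.20 × 0.85 ≈ 21.3 mL/min
CrCl ≈ 21 mL/min → bracket 15–64 mL/min.
40% of 2000 mg = 800 mg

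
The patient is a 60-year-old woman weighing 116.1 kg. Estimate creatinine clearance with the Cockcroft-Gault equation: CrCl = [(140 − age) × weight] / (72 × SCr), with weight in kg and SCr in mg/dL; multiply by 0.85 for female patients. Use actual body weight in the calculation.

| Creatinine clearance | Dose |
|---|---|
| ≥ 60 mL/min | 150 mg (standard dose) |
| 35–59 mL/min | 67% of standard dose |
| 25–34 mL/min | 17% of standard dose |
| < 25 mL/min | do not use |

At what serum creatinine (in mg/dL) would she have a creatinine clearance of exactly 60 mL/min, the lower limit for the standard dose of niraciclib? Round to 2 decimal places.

Standard dose requires CrCl ≥ 60 mL/min.
Set (140 − 60) × 116.1 × 0.85 / (72 × SCr) = 60
SCr = (140 − 60) × 116.1 × 0.85 / (72 × 60) = 1.828 mg/dL

1.83 mg/dL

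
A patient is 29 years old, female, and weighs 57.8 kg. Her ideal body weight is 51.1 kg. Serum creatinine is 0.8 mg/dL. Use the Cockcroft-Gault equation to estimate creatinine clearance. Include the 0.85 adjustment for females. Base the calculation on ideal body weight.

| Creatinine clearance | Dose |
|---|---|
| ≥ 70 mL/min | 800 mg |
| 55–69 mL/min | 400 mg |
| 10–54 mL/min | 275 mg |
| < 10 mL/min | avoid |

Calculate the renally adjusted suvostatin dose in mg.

CrCl = (140 − 29) × 51.1 / (72 × 0.8) × 0.85 = 5672.1 / 57.60 × 0.85 ≈ 83.7 mL/min
CrCl ≈ 84 mL/min → bracket ≥ 70 mL/min.
Dose for this bracket: 800 mg.

800 mg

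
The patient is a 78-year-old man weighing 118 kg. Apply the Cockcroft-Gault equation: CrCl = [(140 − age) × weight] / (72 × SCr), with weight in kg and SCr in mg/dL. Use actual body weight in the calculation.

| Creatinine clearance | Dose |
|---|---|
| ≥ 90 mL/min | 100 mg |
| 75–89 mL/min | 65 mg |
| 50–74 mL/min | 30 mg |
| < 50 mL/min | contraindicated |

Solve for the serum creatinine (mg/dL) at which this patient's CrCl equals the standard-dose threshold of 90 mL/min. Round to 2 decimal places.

1.13 mg/dL

Standard dose requires CrCl ≥ 90 mL/min.
Set (140 − 78) × 118 / (72 × SCr) = 90
SCr = (140 − 78) × 118 / (72 × 90) = 1.129 mg/dL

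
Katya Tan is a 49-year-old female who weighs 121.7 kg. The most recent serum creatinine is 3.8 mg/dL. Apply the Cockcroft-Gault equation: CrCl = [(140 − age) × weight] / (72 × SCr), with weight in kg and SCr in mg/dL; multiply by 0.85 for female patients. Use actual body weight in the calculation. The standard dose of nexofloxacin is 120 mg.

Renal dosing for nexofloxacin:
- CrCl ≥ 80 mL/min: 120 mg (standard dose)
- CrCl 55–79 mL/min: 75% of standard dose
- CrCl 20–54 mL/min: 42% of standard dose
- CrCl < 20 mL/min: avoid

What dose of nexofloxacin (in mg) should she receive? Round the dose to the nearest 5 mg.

50 mg

CrCl = (140 − 49) × 121.7 / (72 × 3.8) × 0.85 = 11074.7 / 273.60 × 0.85 ≈ 34.4 mL/min
CrCl ≈ 34 mL/min → bracket 20–54 mL/min.
42% of 120 mg = 50.4 mg → 50 mg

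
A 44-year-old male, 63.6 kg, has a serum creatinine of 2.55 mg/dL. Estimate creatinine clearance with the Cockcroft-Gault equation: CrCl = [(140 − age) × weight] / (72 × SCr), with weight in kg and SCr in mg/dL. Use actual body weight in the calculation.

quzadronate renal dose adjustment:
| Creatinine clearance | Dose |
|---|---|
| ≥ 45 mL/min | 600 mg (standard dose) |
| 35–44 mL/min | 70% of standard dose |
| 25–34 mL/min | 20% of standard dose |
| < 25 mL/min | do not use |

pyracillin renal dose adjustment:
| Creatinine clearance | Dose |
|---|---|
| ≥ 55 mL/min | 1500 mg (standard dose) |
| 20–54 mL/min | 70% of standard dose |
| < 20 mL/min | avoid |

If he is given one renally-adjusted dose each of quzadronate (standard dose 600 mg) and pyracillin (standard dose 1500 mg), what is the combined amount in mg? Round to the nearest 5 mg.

CrCl = (140 − 44) × 63.6 / (72 × 2.55) = 6105.6 / 183.60 ≈ 33.3 mL/min
CrCl ≈ 33 mL/min.
quzadronate: 25–34 mL/min → 20% of 600 mg = 120 mg.
pyracillin: 20–54 mL/min → 70% of 1500 mg = 1050 mg.
Total = 120 + 1050 = 1170 mg.

1170 mg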